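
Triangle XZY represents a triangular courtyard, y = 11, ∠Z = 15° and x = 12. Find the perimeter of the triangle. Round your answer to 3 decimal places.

26.162

By the law of cosines, z² = y² + x² − 2·y·x·cos Z = 9.9956, so z ≈ 3.1616.
Semiperimeter s = (12+3.1616+11)/2 = 13.081.
Perimeter = 12 + 3.1616 + 11 = 26.162.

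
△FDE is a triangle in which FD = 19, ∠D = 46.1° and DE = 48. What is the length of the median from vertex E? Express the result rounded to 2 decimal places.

By the law of cosines, EF² = FD² + DE² − 2·FD·DE·cos D = 1400.2, so EF ≈ 37.42.
Median from E: ½√(2·DE² + 2·EF² − FD²) ≈ 41.975.

m_E ≈ 41.97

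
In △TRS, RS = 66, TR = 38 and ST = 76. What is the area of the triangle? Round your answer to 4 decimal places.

1253.9856

Semiperimeter s = (66 + 76 + 38)/2 = 90.
Heron's formula: area = √(90·24·14·52) ≈ 1254.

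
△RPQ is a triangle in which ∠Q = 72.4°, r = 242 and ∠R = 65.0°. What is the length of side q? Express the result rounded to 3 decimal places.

254.519

The third angle is ∠P = 180° − ∠Q − ∠R = 42.60°.
Law of sines: q = r·sin Q/sin R ≈ 254.52.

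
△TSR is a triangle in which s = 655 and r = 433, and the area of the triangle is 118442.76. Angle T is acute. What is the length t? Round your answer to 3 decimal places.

551.905

From area = ½·s·r·sin T, we get sin T = 2·area/(s·r) ≈ 0.83524.
Taking the acute solution, ∠T ≈ 56.64°.
Law of cosines then gives t ≈ 551.91.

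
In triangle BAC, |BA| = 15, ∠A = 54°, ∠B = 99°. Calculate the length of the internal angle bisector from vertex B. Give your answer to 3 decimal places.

12.480

The third angle is ∠C = 180° − ∠B − ∠A = 27.00°.
Law of sines: |AC| = |BA|·sin B/sin C ≈ 32.634.
Law of sines: |CB| = |BA|·sin A/sin C ≈ 26.73.
The bisector from B has length 2·|CB|·|BA|·cos(∠B/2)/(|CB|+|BA|) ≈ 12.48.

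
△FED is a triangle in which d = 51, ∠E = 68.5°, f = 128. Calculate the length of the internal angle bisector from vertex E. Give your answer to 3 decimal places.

60.290

By the law of cosines, e² = d² + f² − 2·d·f·cos E = 14200, so e ≈ 119.16.
The bisector from E has length 2·d·f·cos(∠E/2)/(d+f) ≈ 60.29.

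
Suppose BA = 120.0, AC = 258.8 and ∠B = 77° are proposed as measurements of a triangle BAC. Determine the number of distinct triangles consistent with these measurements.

1

BA·sin B = 120.0·sin(77°) ≈ 116.9.
Since AC ≥ BA, exactly one triangle exists.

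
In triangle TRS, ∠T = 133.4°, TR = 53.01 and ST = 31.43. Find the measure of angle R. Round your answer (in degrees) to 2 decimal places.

17.02

By the law of cosines, RS² = ST² + TR² − 2·ST·TR·cos T = 6087.4, so RS ≈ 78.022.
Law of cosines again: cos R = (TR² + RS² − ST²)/(2·TR·RS) ≈ 0.95621, so ∠R ≈ 17.02°.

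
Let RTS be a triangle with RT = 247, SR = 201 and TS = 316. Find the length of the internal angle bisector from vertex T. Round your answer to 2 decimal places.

t_T ≈ 260.97

By the law of cosines, cos T = (RT² + TS² − SR²) / (2·RT·TS) ≈ 0.77169, so ∠T ≈ 39.49°.
The bisector from T has length 2·RT·TS·cos(∠T/2)/(RT+TS) ≈ 260.97.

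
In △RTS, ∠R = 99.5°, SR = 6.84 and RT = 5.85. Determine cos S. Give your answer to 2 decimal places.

By the law of cosines, TS² = SR² + RT² − 2·SR·RT·cos R = 94.217, so TS ≈ 9.7065.
Law of cosines again: cos S = (TS² + SR² − RT²)/(2·TS·SR) ≈ 0.80415, so ∠S ≈ 36.47°.

cos S ≈ 0.80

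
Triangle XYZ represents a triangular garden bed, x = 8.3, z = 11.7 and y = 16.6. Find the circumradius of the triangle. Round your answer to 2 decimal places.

By the law of cosines, cos X = (y² + z² − x²) / (2·y·z) ≈ 0.88446, so ∠X ≈ 0.485 rad.
Circumradius = x/(2 sin X) ≈ 8.8939.

8.89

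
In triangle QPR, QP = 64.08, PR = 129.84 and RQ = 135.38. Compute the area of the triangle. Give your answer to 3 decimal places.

Semiperimeter s = (129.84 + 135.38 + 64.08)/2 = 164.65.
Heron's formula: area = √(164.65·34.81·29.27·100.57) ≈ 4107.5.

4107.508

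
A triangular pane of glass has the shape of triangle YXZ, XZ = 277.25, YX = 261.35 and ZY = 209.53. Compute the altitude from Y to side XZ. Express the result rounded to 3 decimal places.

186.949

Semiperimeter s = (277.25 + 209.53 + 261.35)/2 = 374.06.
Heron's formula: area = √(374.06·96.815·164.53·112.71) ≈ 25916.
The altitude from Y has length 2·area/XZ ≈ 186.95.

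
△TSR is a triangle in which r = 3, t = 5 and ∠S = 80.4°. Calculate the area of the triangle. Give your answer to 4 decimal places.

Area = ½·r·t·sin S ≈ 7.395.

area ≈ 7.3950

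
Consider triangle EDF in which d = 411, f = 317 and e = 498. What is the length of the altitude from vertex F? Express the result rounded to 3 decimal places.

Semiperimeter s = (498 + 411 + 317)/2 = 613.
Heron's formula: area = √(613·115·202·296) ≈ 64923.
The altitude from F has length 2·area/f ≈ 409.61.

h_F ≈ 409.611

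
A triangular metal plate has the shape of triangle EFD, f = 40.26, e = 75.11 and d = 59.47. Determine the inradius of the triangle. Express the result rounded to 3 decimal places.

13.624

Semiperimeter s = (75.11 + 40.26 + 59.47)/2 = 87.42.
Heron's formula: area = √(87.42·12.31·47.16·27.95) ≈ 1191.
Inradius = area/s = 1191/87.42 ≈ 13.624.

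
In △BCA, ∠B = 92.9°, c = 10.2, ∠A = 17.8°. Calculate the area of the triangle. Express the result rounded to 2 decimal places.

The third angle is ∠C = 180° − ∠A − ∠B = 69.30°.
Law of sines: b = c·sin B/sin C ≈ 10.89.
Law of sines: a = c·sin A/sin C ≈ 3.3333.
Area = ½·c·b·sin A ≈ 16.978.

area ≈ 16.98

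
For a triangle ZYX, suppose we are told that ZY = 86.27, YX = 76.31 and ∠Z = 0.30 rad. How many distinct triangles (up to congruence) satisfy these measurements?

ZY·sin Z = 86.27·sin(0.30 rad) ≈ 25.49.
Since ZY sin Z < YX < ZY (25.49 < 76.31 < 86.27), two triangles exist.

2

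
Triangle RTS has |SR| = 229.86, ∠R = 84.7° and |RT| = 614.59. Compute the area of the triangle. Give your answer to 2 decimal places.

Area = ½·|SR|·|RT|·sin R ≈ 70333.

70332.84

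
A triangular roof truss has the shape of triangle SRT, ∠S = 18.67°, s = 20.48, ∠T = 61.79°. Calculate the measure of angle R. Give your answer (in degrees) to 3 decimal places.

The third angle is ∠R = 180° − ∠T − ∠S = 99.54°.

99.540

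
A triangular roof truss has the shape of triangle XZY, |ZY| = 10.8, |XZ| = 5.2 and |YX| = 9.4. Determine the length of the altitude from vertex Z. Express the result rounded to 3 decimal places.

Semiperimeter s = (10.8 + 9.4 + 5.2)/2 = 12.7.
Heron's formula: area = √(12.7·1.9·3.3·7.5) ≈ 24.438.
The altitude from Z has length 2·area/|YX| ≈ 5.1996.

5.200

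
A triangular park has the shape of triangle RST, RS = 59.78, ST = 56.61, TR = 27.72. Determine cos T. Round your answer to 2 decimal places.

By the law of cosines, cos T = (ST² + TR² − RS²) / (2·ST·TR) ≈ 0.12727, so ∠T ≈ 82.69°.

cos T ≈ 0.13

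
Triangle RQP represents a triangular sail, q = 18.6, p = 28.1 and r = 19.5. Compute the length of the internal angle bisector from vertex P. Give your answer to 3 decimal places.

t_P ≈ 12.861

By the law of cosines, cos P = (r² + q² − p²) / (2·r·q) ≈ -0.08740, so ∠P ≈ 95.01°.
The bisector from P has length 2·r·q·cos(∠P/2)/(r+q) ≈ 12.861.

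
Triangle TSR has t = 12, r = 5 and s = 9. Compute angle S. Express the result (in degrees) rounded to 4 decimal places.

By the law of cosines, cos S = (r² + t² − s²) / (2·r·t) ≈ 0.73333, so ∠S ≈ 42.83°.

42.8334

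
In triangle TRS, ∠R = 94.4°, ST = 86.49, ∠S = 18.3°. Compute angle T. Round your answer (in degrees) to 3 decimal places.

∠T ≈ 67.300°

The third angle is ∠T = 180° − ∠R − ∠S = 67.30°.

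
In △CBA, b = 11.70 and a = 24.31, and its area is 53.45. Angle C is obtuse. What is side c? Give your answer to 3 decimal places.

From area = ½·b·a·sin C, we get sin C = 2·area/(b·a) ≈ 0.37584.
Taking the obtuse solution, ∠C ≈ 2.756 rad.
Law of cosines then gives c ≈ 35.426.

35.426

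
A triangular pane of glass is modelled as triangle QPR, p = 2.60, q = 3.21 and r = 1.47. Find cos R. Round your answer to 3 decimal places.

By the law of cosines, cos R = (q² + p² − r²) / (2·q·p) ≈ 0.89283, so ∠R ≈ 26.77°.

cos R ≈ 0.893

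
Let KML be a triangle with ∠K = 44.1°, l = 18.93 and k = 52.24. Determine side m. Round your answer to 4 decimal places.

Law of sines: sin L = l·sin K/k ≈ 0.25218.
Since k ≥ l, only the acute value applies: ∠L ≈ 14.61°.
Then ∠M = 180° − ∠K − ∠L ≈ 121.29°.
Law of sines gives m = k·sin M/sin K ≈ 64.146.

64.1458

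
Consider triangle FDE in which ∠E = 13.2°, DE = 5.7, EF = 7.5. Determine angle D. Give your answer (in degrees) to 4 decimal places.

By the law of cosines, FD² = DE² + EF² − 2·DE·EF·cos E = 5.499, so FD ≈ 2.345.
Law of cosines again: cos D = (FD² + DE² − EF²)/(2·FD·DE) ≈ -0.68309, so ∠D ≈ 133.09°.

∠D ≈ 133.0855°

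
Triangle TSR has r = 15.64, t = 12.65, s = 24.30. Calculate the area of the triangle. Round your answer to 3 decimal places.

87.332

Semiperimeter p = (12.65 + 24.3 + 15.64)/2 = 26.295.
Heron's formula: area = √(26.295·13.645·1.995·10.655) ≈ 87.332.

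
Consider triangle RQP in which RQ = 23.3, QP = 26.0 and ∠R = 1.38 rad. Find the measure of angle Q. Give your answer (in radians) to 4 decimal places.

Law of sines: sin P = RQ·sin R/QP ≈ 0.87989.
Since QP ≥ RQ, only the acute value applies: ∠P ≈ 1.076 rad.
Then ∠Q = π − ∠R − ∠P ≈ 0.686 rad.

∠Q ≈ 0.6860 rad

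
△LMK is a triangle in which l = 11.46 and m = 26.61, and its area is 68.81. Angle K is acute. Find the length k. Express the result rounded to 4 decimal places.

17.1802

From area = ½·l·m·sin K, we get sin K = 2·area/(l·m) ≈ 0.45129.
Taking the acute solution, ∠K ≈ 26.83°.
Law of cosines then gives k ≈ 17.18.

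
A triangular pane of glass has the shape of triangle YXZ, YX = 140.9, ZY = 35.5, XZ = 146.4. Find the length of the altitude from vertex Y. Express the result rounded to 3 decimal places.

h_Y ≈ 34.149

Semiperimeter s = (146.4 + 35.5 + 140.9)/2 = 161.4.
Heron's formula: area = √(161.4·15·125.9·20.5) ≈ 2499.7.
The altitude from Y has length 2·area/XZ ≈ 34.149.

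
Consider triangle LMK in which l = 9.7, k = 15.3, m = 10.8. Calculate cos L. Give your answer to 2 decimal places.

cos L ≈ 0.78

By the law of cosines, cos L = (m² + k² − l²) / (2·m·k) ≈ 0.77657, so ∠L ≈ 39.05°.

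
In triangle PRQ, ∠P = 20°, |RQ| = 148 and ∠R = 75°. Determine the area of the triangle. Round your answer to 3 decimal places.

The third angle is ∠Q = 180° − ∠P − ∠R = 85.00°.
Law of sines: |QP| = |RQ|·sin R/sin P ≈ 417.98.
Law of sines: |PR| = |RQ|·sin Q/sin P ≈ 431.08.
Area = ½·|RQ|·|QP|·sin Q ≈ 30813.

area ≈ 30812.700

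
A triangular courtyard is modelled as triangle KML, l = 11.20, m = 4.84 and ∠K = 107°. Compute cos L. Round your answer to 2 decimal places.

By the law of cosines, k² = m² + l² − 2·m·l·cos K = 180.56, so k ≈ 13.437.
Law of cosines again: cos L = (k² + m² − l²)/(2·k·m) ≈ 0.60388, so ∠L ≈ 52.85°.

cos L ≈ 0.60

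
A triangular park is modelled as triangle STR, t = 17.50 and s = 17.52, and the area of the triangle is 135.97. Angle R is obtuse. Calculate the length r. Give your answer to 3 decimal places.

From area = ½·s·t·sin R, we get sin R = 2·area/(s·t) ≈ 0.88695.
Taking the obtuse solution, ∠R ≈ 117.51°.
Law of cosines then gives r ≈ 29.94.

29.940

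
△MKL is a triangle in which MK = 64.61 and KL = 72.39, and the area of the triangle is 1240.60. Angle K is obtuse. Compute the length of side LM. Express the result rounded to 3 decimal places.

131.697

From area = ½·MK·KL·sin K, we get sin K = 2·area/(MK·KL) ≈ 0.53050.
Taking the obtuse solution, ∠K ≈ 147.96°.
Law of cosines then gives LM ≈ 131.7.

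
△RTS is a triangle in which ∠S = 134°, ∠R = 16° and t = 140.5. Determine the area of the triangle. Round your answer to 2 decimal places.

The third angle is ∠T = 180° − ∠S − ∠R = 30.00°.
Law of sines: r = t·sin R/sin T ≈ 77.454.
Law of sines: s = t·sin S/sin T ≈ 202.13.
Area = ½·t·r·sin S ≈ 3914.

area ≈ 3914.04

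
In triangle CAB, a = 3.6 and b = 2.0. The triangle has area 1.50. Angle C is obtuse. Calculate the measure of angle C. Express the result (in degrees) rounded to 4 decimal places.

∠C ≈ 155.3757°

From area = ½·a·b·sin C, we get sin C = 2·area/(a·b) ≈ 0.41667.
Taking the obtuse solution, ∠C ≈ 155.38°.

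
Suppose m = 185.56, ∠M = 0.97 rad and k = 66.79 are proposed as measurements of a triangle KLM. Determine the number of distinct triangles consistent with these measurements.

k·sin M = 66.79·sin(0.97 rad) ≈ 55.09.
Since m ≥ k, exactly one triangle exists.

1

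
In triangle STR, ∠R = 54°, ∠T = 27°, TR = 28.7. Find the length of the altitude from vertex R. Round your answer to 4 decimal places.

The third angle is ∠S = 180° − ∠T − ∠R = 99.00°.
Law of sines: RS = TR·sin T/sin S ≈ 13.192.
Law of sines: ST = TR·sin R/sin S ≈ 23.508.
Area = ½·TR·RS·sin R ≈ 153.15.
The altitude from R has length 2·area/ST ≈ 13.03.

h_R ≈ 13.0295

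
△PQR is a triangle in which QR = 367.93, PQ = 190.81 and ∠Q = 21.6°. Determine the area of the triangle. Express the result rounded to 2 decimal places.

Area = ½·PQ·QR·sin Q ≈ 12922.

area ≈ 12922.04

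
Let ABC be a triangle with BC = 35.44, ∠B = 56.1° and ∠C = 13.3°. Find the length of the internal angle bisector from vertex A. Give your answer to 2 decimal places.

7.76

The third angle is ∠A = 180° − ∠B − ∠C = 110.60°.
Law of sines: CA = BC·sin B/sin A ≈ 31.425.
Law of sines: AB = BC·sin C/sin A ≈ 8.7099.
The bisector from A has length 2·CA·AB·cos(∠A/2)/(CA+AB) ≈ 7.7646.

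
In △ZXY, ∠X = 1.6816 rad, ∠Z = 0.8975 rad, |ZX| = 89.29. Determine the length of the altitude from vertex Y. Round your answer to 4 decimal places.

The third angle is ∠Y = π − ∠Z − ∠X = 0.5625 rad.
Law of sines: |XY| = |ZX|·sin Z/sin Y ≈ 130.89.
Law of sines: |YZ| = |ZX|·sin X/sin Y ≈ 166.4.
Area = ½·|ZX|·|XY|·sin X ≈ 5807.8.
The altitude from Y has length 2·area/|ZX| ≈ 130.09.

h_Y ≈ 130.0894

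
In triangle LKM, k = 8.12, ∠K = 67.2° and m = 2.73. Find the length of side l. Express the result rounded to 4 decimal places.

Law of sines: sin M = m·sin K/k ≈ 0.30994.
Since k ≥ m, only the acute value applies: ∠M ≈ 18.06°.
Then ∠L = 180° − ∠K − ∠M ≈ 94.74°.
Law of sines gives l = k·sin L/sin K ≈ 8.7781.

8.7781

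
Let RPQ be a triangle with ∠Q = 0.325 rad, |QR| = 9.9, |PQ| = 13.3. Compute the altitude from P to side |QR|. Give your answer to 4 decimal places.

By the law of cosines, |RP|² = |PQ|² + |QR|² − 2·|PQ|·|QR|·cos Q = 25.346, so |RP| ≈ 5.0344.
Area = ½·|PQ|·|QR|·sin Q ≈ 21.022.
The altitude from P has length 2·area/|QR| ≈ 4.2468.

h_P ≈ 4.2468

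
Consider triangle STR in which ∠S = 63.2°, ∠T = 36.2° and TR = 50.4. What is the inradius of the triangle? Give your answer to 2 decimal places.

The third angle is ∠R = 180° − ∠S − ∠T = 80.60°.
Law of sines: RS = TR·sin T/sin S ≈ 33.349.
Law of sines: ST = TR·sin R/sin S ≈ 55.707.
Area = ½·TR·RS·sin R ≈ 829.1.
Semiperimeter s = (50.4+33.349+55.707)/2 = 69.728.
Inradius = area/s = 829.1/69.728 ≈ 11.891.

r ≈ 11.89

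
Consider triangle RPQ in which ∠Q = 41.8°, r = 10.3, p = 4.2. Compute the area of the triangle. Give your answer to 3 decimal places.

area ≈ 14.417

Area = ½·r·p·sin Q ≈ 14.417.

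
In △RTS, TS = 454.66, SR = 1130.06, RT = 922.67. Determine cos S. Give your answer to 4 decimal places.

0.6155

By the law of cosines, cos S = (TS² + SR² − RT²) / (2·TS·SR) ≈ 0.61545, so ∠S ≈ 52.02°.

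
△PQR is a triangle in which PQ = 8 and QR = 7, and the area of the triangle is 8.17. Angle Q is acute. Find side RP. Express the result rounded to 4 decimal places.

From area = ½·PQ·QR·sin Q, we get sin Q = 2·area/(PQ·QR) ≈ 0.29179.
Taking the acute solution, ∠Q ≈ 16.96°.
Law of cosines then gives RP ≈ 2.4236.

2.4236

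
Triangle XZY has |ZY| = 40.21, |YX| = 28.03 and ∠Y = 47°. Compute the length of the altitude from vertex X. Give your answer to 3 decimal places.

By the law of cosines, |XZ|² = |ZY|² + |YX|² − 2·|ZY|·|YX|·cos Y = 865.18, so |XZ| ≈ 29.414.
Area = ½·|ZY|·|YX|·sin Y ≈ 412.15.
The altitude from X has length 2·area/|ZY| ≈ 20.5.

20.500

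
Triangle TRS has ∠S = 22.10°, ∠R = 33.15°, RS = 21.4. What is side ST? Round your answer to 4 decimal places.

14.2424

The third angle is ∠T = 180° − ∠R − ∠S = 124.75°.
Law of sines: ST = RS·sin R/sin T ≈ 14.242.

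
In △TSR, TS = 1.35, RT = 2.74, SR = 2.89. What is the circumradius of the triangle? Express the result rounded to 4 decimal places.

1.4578

By the law of cosines, cos T = (RT² + TS² − SR²) / (2·RT·TS) ≈ 0.13220, so ∠T ≈ 82.40°.
Circumradius = SR/(2 sin T) ≈ 1.4578.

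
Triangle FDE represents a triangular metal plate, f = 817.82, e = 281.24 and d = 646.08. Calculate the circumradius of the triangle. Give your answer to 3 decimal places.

By the law of cosines, cos F = (d² + e² − f²) / (2·d·e) ≈ -0.47416, so ∠F ≈ 2.065 rad.
Circumradius = f/(2 sin F) ≈ 464.44.

464.440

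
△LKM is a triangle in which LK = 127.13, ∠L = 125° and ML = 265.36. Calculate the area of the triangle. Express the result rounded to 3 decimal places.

area ≈ 13817.136

Area = ½·ML·LK·sin L ≈ 13817.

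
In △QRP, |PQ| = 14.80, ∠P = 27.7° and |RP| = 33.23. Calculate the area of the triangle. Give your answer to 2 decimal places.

114.31

Area = ½·|RP|·|PQ|·sin P ≈ 114.31.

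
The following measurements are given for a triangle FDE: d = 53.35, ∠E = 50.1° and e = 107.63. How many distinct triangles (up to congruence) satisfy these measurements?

d·sin E = 53.35·sin(50.1°) ≈ 40.93.
Since e ≥ d, exactly one triangle exists.

1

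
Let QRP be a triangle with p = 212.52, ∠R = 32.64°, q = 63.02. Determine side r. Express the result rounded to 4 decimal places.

By the law of cosines, r² = p² + q² − 2·p·q·cos R = 26580, so r ≈ 163.03.

163.0350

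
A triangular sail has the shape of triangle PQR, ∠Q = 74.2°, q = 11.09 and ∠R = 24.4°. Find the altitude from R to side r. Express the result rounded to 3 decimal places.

10.965

The third angle is ∠P = 180° − ∠Q − ∠R = 81.40°.
Law of sines: p = q·sin P/sin Q ≈ 11.396.
Law of sines: r = q·sin R/sin Q ≈ 4.7612.
Area = ½·q·p·sin R ≈ 26.104.
The altitude from R has length 2·area/r ≈ 10.965.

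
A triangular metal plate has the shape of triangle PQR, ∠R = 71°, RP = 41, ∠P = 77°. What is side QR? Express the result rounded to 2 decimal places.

The third angle is ∠Q = 180° − ∠R − ∠P = 32.00°.
Law of sines: QR = RP·sin P/sin Q ≈ 75.387.

75.39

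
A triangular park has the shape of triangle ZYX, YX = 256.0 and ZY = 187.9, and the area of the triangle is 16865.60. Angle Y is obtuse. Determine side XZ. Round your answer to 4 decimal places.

From area = ½·ZY·YX·sin Y, we get sin Y = 2·area/(ZY·YX) ≈ 0.70124.
Taking the obtuse solution, ∠Y ≈ 135.47°.
Law of cosines then gives XZ ≈ 411.62.

411.6181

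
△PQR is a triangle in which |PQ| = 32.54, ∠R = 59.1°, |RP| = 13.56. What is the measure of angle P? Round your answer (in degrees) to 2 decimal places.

Law of sines: sin Q = |RP|·sin R/|PQ| ≈ 0.35757.
Since |PQ| ≥ |RP|, only the acute value applies: ∠Q ≈ 20.95°.
Then ∠P = 180° − ∠R − ∠Q ≈ 99.95°.

∠P ≈ 99.95°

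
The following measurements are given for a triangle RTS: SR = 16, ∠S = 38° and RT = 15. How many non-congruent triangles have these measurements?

SR·sin S = 16·sin(38°) ≈ 9.851.
Since SR sin S < RT < SR (9.851 < 15 < 16), two triangles exist.

2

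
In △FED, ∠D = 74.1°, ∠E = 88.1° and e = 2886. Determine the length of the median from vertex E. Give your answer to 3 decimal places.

The third angle is ∠F = 180° − ∠E − ∠D = 17.80°.
Law of sines: f = e·sin F/sin E ≈ 882.72.
Law of sines: d = e·sin D/sin E ≈ 2777.1.
Median from E: ½√(2·d² + 2·f² − e²) ≈ 1470.9.

1470.893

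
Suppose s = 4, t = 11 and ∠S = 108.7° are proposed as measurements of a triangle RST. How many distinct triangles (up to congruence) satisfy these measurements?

t·sin S = 11·sin(108.7°) ≈ 10.42.
Since ∠S is not acute, a triangle exists only if s > t; here s ≤ t, so there is no triangle.

0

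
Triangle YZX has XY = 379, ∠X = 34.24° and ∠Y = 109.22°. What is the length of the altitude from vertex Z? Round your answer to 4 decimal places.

The third angle is ∠Z = 180° − ∠X − ∠Y = 36.54°.
Law of sines: ZX = XY·sin Y/sin Z ≈ 601.08.
Law of sines: YZ = XY·sin X/sin Z ≈ 358.17.
Area = ½·XY·ZX·sin X ≈ 64090.
The altitude from Z has length 2·area/XY ≈ 338.21.

h_Z ≈ 338.2058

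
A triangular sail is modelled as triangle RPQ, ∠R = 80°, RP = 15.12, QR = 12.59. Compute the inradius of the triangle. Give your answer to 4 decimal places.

By the law of cosines, PQ² = QR² + RP² − 2·QR·RP·cos R = 321.01, so PQ ≈ 17.917.
Area = ½·QR·RP·sin R ≈ 93.734.
Semiperimeter s = (17.917+12.59+15.12)/2 = 22.813.
Inradius = area/s = 93.734/22.813 ≈ 4.1087.

r ≈ 4.1087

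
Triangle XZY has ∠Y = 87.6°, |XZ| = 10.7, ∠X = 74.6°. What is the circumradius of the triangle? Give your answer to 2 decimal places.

The third angle is ∠Z = 180° − ∠Y − ∠X = 17.80°.
Law of sines: |ZY| = |XZ|·sin X/sin Y ≈ 10.325.
Law of sines: |YX| = |XZ|·sin Z/sin Y ≈ 3.2738.
Circumradius = |XZ|/(2 sin Y) ≈ 5.3547.

5.35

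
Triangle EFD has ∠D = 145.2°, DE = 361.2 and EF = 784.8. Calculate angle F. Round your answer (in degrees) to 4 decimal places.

Law of sines: sin F = DE·sin D/EF ≈ 0.26267.
Since EF ≥ DE, only the acute value applies: ∠F ≈ 15.23°.
Then ∠E = 180° − ∠D − ∠F ≈ 19.57°.

∠F ≈ 15.2284°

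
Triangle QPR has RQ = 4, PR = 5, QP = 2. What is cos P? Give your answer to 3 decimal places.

By the law of cosines, cos P = (QP² + PR² − RQ²) / (2·QP·PR) ≈ 0.65000, so ∠P ≈ 49.46°.

cos P ≈ 0.650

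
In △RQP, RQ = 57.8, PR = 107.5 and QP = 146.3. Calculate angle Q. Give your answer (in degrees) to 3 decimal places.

∠Q ≈ 38.757°

By the law of cosines, cos Q = (RQ² + QP² − PR²) / (2·RQ·QP) ≈ 0.77980, so ∠Q ≈ 38.76°.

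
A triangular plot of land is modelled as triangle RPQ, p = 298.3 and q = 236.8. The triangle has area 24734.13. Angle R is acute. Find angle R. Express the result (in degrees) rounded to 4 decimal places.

From area = ½·p·q·sin R, we get sin R = 2·area/(p·q) ≈ 0.70031.
Taking the acute solution, ∠R ≈ 44.45°.

∠R ≈ 44.4521°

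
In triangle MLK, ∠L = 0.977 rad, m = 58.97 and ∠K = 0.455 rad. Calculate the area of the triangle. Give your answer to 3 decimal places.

The third angle is ∠M = π − ∠L − ∠K = 1.710 rad.
Law of sines: l = m·sin L/sin M ≈ 49.35.
Law of sines: k = m·sin K/sin M ≈ 26.167.
Area = ½·m·l·sin K ≈ 639.46.

area ≈ 639.458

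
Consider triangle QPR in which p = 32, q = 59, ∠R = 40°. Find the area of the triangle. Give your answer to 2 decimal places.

Area = ½·q·p·sin R ≈ 606.79.

606.79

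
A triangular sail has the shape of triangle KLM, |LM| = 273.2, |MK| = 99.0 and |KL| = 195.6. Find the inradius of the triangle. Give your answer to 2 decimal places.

Semiperimeter s = (273.2 + 99 + 195.6)/2 = 283.9.
Heron's formula: area = √(283.9·10.7·184.9·88.3) ≈ 7042.4.
Inradius = area/s = 7042.4/283.9 ≈ 24.806.

24.81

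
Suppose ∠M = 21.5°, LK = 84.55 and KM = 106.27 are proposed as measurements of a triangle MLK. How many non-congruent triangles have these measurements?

2

KM·sin M = 106.27·sin(21.5°) ≈ 38.95.
Since KM sin M < LK < KM (38.95 < 84.55 < 106.27), two triangles exist.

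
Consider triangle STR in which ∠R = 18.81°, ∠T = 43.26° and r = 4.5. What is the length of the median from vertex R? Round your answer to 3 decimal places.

The third angle is ∠S = 180° − ∠T − ∠R = 117.93°.
Law of sines: s = r·sin S/sin R ≈ 12.331.
Law of sines: t = r·sin T/sin R ≈ 9.5645.
Median from R: ½√(2·s² + 2·t² − r²) ≈ 10.803.

10.803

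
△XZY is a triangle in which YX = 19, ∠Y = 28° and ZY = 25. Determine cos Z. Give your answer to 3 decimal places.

By the law of cosines, XZ² = ZY² + YX² − 2·ZY·YX·cos Y = 147.2, so XZ ≈ 12.133.
Law of cosines again: cos Z = (XZ² + ZY² − YX²)/(2·XZ·ZY) ≈ 0.67784, so ∠Z ≈ 47.32°.

cos Z ≈ 0.678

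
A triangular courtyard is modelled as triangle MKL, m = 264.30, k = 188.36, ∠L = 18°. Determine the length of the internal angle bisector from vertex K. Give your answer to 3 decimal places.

By the law of cosines, l² = m² + k² − 2·m·k·cos L = 10640, so l ≈ 103.15.
Law of cosines again: cos K = (l² + m² − k²)/(2·l·m) ≈ 0.82558, so ∠K ≈ 34.35°.
The bisector from K has length 2·l·m·cos(∠K/2)/(l+m) ≈ 141.77.

141.770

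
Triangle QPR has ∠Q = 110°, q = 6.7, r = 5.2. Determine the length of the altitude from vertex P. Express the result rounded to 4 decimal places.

h_P ≈ 4.8864

Law of sines: sin R = r·sin Q/q ≈ 0.72931.
Since q ≥ r, only the acute value applies: ∠R ≈ 46.83°.
Then ∠P = 180° − ∠Q − ∠R ≈ 23.17°.
Law of sines gives p = q·sin P/sin Q ≈ 2.8055.
Area = ½·q·r·sin P ≈ 6.8544.
The altitude from P has length 2·area/p ≈ 4.8864.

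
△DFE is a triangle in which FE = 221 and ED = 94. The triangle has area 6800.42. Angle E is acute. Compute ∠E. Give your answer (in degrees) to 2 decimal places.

40.90

From area = ½·FE·ED·sin E, we get sin E = 2·area/(FE·ED) ≈ 0.65470.
Taking the acute solution, ∠E ≈ 40.90°.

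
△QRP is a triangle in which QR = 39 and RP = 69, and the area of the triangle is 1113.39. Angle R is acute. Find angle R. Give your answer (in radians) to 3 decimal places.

From area = ½·QR·RP·sin R, we get sin R = 2·area/(QR·RP) ≈ 0.82749.
Taking the acute solution, ∠R ≈ 0.975 rad.

∠R ≈ 0.975 rad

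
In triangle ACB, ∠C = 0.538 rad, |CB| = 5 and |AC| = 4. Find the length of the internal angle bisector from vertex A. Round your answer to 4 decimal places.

t_A ≈ 2.0874

By the law of cosines, |BA|² = |AC|² + |CB|² − 2·|AC|·|CB|·cos C = 6.6506, so |BA| ≈ 2.5789.
Law of cosines again: cos A = (|BA|² + |AC|² − |CB|²)/(2·|BA|·|AC|) ≈ -0.11388, so ∠A ≈ 1.685 rad.
The bisector from A has length 2·|BA|·|AC|·cos(∠A/2)/(|BA|+|AC|) ≈ 2.0874.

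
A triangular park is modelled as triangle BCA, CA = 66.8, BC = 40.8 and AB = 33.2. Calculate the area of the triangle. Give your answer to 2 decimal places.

Semiperimeter s = (66.8 + 33.2 + 40.8)/2 = 70.4.
Heron's formula: area = √(70.4·3.6·37.2·29.6) ≈ 528.27.

528.27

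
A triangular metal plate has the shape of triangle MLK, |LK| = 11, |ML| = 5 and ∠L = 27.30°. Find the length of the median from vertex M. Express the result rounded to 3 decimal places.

m_M ≈ 2.525

By the law of cosines, |KM|² = |ML|² + |LK|² − 2·|ML|·|LK|·cos L = 48.252, so |KM| ≈ 6.9464.
Median from M: ½√(2·|KM|² + 2·|ML|² − |LK|²) ≈ 2.5251.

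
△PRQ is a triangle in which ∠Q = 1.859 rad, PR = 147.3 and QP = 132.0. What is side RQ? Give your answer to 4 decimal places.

37.8535

Law of sines: sin R = QP·sin Q/PR ≈ 0.85917.
Since PR ≥ QP, only the acute value applies: ∠R ≈ 1.034 rad.
Then ∠P = π − ∠Q − ∠R ≈ 0.249 rad.
Law of sines gives RQ = PR·sin P/sin Q ≈ 37.853.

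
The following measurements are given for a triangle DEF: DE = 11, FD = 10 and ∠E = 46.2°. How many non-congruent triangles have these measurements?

DE·sin E = 11·sin(46.2°) ≈ 7.939.
Since DE sin E < FD < DE (7.939 < 10 < 11), two triangles exist.

2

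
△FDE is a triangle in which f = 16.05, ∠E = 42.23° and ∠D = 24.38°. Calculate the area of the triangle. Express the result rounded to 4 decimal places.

The third angle is ∠F = 180° − ∠D − ∠E = 113.39°.
Law of sines: d = f·sin D/sin F ≈ 7.2184.
Law of sines: e = f·sin E/sin F ≈ 11.753.
Area = ½·f·d·sin E ≈ 38.934.

area ≈ 38.9337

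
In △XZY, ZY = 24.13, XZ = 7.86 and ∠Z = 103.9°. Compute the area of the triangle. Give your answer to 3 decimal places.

Area = ½·XZ·ZY·sin Z ≈ 92.054.

area ≈ 92.054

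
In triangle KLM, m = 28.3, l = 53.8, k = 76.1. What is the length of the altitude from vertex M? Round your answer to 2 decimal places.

Semiperimeter s = (76.1 + 53.8 + 28.3)/2 = 79.1.
Heron's formula: area = √(79.1·3·25.3·50.8) ≈ 552.26.
The altitude from M has length 2·area/m ≈ 39.029.

39.03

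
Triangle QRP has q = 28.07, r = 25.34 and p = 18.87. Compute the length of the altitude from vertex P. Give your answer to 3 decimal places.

Semiperimeter s = (28.07 + 25.34 + 18.87)/2 = 36.14.
Heron's formula: area = √(36.14·8.07·10.8·17.27) ≈ 233.23.
The altitude from P has length 2·area/p ≈ 24.72.

24.720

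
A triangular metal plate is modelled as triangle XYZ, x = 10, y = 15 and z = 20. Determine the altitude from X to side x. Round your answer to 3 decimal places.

Semiperimeter s = (10 + 15 + 20)/2 = 22.5.
Heron's formula: area = √(22.5·12.5·7.5·2.5) ≈ 72.618.
The altitude from X has length 2·area/x ≈ 14.524.

h_X ≈ 14.524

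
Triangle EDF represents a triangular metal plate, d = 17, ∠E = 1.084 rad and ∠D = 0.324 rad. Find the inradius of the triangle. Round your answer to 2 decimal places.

The third angle is ∠F = π − ∠E − ∠D = 1.734 rad.
Law of sines: e = d·sin E/sin D ≈ 47.196.
Law of sines: f = d·sin F/sin D ≈ 52.692.
Area = ½·d·e·sin F ≈ 395.86.
Semiperimeter s = (47.196+17+52.692)/2 = 58.444.
Inradius = area/s = 395.86/58.444 ≈ 6.7733.

r ≈ 6.77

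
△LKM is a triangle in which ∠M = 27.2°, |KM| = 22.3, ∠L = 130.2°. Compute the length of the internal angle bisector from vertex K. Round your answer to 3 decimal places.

16.374

The third angle is ∠K = 180° − ∠M − ∠L = 22.60°.
Law of sines: |ML| = |KM|·sin K/sin L ≈ 11.22.
Law of sines: |LK| = |KM|·sin M/sin L ≈ 13.346.
The bisector from K has length 2·|LK|·|KM|·cos(∠K/2)/(|LK|+|KM|) ≈ 16.374.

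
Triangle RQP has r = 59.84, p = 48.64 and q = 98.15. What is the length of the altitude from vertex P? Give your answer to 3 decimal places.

h_P ≈ 46.309

Semiperimeter s = (59.84 + 98.15 + 48.64)/2 = 103.31.
Heron's formula: area = √(103.31·43.475·5.165·54.675) ≈ 1126.2.
The altitude from P has length 2·area/p ≈ 46.309.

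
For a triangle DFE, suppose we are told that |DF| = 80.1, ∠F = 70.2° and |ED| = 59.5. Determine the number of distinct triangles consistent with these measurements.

|DF|·sin F = 80.1·sin(70.2°) ≈ 75.36.
Since |ED| = 59.5 < 75.36 = |DF| sin F, no triangle exists.

0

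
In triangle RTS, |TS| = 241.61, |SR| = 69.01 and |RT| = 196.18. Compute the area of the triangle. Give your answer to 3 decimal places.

5614.393

Semiperimeter s = (241.61 + 69.01 + 196.18)/2 = 253.4.
Heron's formula: area = √(253.4·11.79·184.39·57.22) ≈ 5614.4.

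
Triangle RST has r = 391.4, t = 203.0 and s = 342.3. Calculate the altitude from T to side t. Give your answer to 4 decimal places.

Semiperimeter p = (391.4 + 342.3 + 203)/2 = 468.35.
Heron's formula: area = √(468.35·76.95·126.05·265.35) ≈ 34719.
The altitude from T has length 2·area/t ≈ 342.06.

342.0617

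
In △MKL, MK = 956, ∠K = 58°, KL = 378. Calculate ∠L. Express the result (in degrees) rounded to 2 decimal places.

By the law of cosines, LM² = MK² + KL² − 2·MK·KL·cos K = 6.7383e+05, so LM ≈ 820.87.
Law of cosines again: cos L = (KL² + LM² − MK²)/(2·KL·LM) ≈ -0.15667, so ∠L ≈ 99.01°.

∠L ≈ 99.01°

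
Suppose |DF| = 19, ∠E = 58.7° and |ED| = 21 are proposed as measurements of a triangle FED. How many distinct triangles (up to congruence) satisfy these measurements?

2

|ED|·sin E = 21·sin(58.7°) ≈ 17.94.
Since |ED| sin E < |DF| < |ED| (17.94 < 19 < 21), two triangles exist.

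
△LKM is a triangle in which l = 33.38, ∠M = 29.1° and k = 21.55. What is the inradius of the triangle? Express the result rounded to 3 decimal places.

r ≈ 4.801

By the law of cosines, m² = l² + k² − 2·l·k·cos M = 321.55, so m ≈ 17.932.
Area = ½·l·k·sin M ≈ 174.92.
Semiperimeter s = (33.38+21.55+17.932)/2 = 36.431.
Inradius = area/s = 174.92/36.431 ≈ 4.8014.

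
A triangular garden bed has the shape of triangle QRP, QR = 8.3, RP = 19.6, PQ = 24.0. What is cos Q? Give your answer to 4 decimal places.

cos Q ≈ 0.6544

By the law of cosines, cos Q = (PQ² + QR² − RP²) / (2·PQ·QR) ≈ 0.65444, so ∠Q ≈ 0.8574 rad.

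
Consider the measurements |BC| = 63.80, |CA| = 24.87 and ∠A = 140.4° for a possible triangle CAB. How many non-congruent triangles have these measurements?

1

|CA|·sin A = 24.87·sin(140.4°) ≈ 15.85.
Since ∠A is not acute, a triangle exists only if |BC| > |CA|; here |BC| > |CA|, so there is exactly one triangle.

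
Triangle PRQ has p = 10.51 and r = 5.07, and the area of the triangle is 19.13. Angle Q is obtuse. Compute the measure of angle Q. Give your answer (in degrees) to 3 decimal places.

From area = ½·p·r·sin Q, we get sin Q = 2·area/(p·r) ≈ 0.71802.
Taking the obtuse solution, ∠Q ≈ 134.11°.

134.109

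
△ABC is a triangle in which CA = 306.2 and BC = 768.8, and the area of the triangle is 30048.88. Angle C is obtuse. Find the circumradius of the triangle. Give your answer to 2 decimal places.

From area = ½·BC·CA·sin C, we get sin C = 2·area/(BC·CA) ≈ 0.25529.
Taking the obtuse solution, ∠C ≈ 165.21°.
Law of cosines then gives AB ≈ 1067.7.
Circumradius = AB/(2 sin C) ≈ 2091.2.

R ≈ 2091.16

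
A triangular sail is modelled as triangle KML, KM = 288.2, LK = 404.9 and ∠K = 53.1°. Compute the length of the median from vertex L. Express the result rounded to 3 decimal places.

338.592

By the law of cosines, ML² = LK² + KM² − 2·LK·KM·cos K = 1.0687e+05, so ML ≈ 326.92.
Median from L: ½√(2·ML² + 2·LK² − KM²) ≈ 338.59.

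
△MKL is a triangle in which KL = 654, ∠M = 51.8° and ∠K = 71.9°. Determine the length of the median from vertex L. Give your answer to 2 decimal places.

637.87

The third angle is ∠L = 180° − ∠M − ∠K = 56.30°.
Law of sines: LM = KL·sin K/sin M ≈ 791.03.
Law of sines: MK = KL·sin L/sin M ≈ 692.36.
Median from L: ½√(2·KL² + 2·LM² − MK²) ≈ 637.87.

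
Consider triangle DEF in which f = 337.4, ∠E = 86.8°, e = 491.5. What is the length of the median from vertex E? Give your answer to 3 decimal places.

Law of sines: sin F = f·sin E/e ≈ 0.68540.
Since e ≥ f, only the acute value applies: ∠F ≈ 43.27°.
Then ∠D = 180° − ∠E − ∠F ≈ 49.93°.
Law of sines gives d = e·sin D/sin E ≈ 376.73.
Median from E: ½√(2·f² + 2·d² − e²) ≈ 259.79.

m_E ≈ 259.785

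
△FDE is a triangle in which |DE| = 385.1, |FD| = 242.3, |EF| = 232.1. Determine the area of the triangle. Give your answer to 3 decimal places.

26663.049

Semiperimeter s = (385.1 + 232.1 + 242.3)/2 = 429.75.
Heron's formula: area = √(429.75·44.65·197.65·187.45) ≈ 26663.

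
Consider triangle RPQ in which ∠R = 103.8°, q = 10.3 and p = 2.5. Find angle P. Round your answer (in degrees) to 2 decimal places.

By the law of cosines, r² = p² + q² − 2·p·q·cos R = 124.62, so r ≈ 11.164.
Law of cosines again: cos P = (q² + r² − p²)/(2·q·r) ≈ 0.97606, so ∠P ≈ 12.56°.

∠P ≈ 12.56°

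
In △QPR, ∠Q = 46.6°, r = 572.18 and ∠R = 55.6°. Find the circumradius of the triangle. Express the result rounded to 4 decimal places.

346.7281

The third angle is ∠P = 180° − ∠R − ∠Q = 77.80°.
Law of sines: q = r·sin Q/sin R ≈ 503.85.
Law of sines: p = r·sin P/sin R ≈ 677.8.
Circumradius = r/(2 sin R) ≈ 346.73.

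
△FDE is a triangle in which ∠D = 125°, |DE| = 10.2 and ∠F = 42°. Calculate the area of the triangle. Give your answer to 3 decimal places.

area ≈ 14.326

The third angle is ∠E = 180° − ∠F − ∠D = 13.00°.
Law of sines: |EF| = |DE|·sin D/sin F ≈ 12.487.
Law of sines: |FD| = |DE|·sin E/sin F ≈ 3.4291.
Area = ½·|DE|·|EF|·sin E ≈ 14.326.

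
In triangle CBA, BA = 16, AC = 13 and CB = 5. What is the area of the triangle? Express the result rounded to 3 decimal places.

area ≈ 28.566

Semiperimeter s = (16 + 13 + 5)/2 = 17.
Heron's formula: area = √(17·1·4·12) ≈ 28.566.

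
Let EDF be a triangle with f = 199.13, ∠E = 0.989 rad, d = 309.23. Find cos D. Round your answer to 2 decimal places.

cos D ≈ 0.11

By the law of cosines, e² = d² + f² − 2·d·f·cos E = 67600, so e ≈ 260.
Law of cosines again: cos D = (f² + e² − d²)/(2·f·e) ≈ 0.11231, so ∠D ≈ 1.458 rad.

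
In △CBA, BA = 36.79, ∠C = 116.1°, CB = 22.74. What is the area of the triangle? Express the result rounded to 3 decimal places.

210.315

Law of sines: sin A = CB·sin C/BA ≈ 0.55507.
Since BA ≥ CB, only the acute value applies: ∠A ≈ 33.72°.
Then ∠B = 180° − ∠C − ∠A ≈ 30.18°.
Law of sines gives AC = BA·sin B/sin C ≈ 20.598.
Area = ½·BA·CB·sin B ≈ 210.31.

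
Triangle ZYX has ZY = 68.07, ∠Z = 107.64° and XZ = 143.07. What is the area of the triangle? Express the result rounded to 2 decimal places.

Area = ½·XZ·ZY·sin Z ≈ 4640.4.

4640.43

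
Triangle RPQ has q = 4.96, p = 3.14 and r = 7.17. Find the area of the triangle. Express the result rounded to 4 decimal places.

Semiperimeter s = (7.17 + 3.14 + 4.96)/2 = 7.635.
Heron's formula: area = √(7.635·0.465·4.495·2.675) ≈ 6.5337.

area ≈ 6.5337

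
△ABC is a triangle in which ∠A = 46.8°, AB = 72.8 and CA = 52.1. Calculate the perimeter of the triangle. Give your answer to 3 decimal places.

By the law of cosines, BC² = CA² + AB² − 2·CA·AB·cos A = 2821.4, so BC ≈ 53.117.
Semiperimeter s = (53.117+52.1+72.8)/2 = 89.009.
Perimeter = 53.117 + 52.1 + 72.8 = 178.02.

178.017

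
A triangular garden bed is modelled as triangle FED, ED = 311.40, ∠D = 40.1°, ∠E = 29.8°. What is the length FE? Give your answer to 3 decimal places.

The third angle is ∠F = 180° − ∠E − ∠D = 110.10°.
Law of sines: FE = ED·sin D/sin F ≈ 213.59.

213.589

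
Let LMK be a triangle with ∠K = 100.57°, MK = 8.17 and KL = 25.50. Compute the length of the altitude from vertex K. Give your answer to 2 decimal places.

By the law of cosines, LM² = MK² + KL² − 2·MK·KL·cos K = 793.43, so LM ≈ 28.168.
Area = ½·MK·KL·sin K ≈ 102.4.
The altitude from K has length 2·area/LM ≈ 7.2707.

7.27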